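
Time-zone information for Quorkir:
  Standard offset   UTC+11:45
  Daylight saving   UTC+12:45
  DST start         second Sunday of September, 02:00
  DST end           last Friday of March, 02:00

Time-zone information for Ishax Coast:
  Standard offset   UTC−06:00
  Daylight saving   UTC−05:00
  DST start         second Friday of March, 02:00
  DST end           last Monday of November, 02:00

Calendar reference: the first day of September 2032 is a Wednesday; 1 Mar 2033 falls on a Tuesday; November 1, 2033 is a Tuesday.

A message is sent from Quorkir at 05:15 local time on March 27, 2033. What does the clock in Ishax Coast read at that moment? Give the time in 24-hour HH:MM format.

12:30

1 September 2032 is a Wednesday, so the first Sunday is September 5 and the second is September 12.
1 March 2033 is a Tuesday, so Fridays fall on 4, 11, 18, 25; the last is March 25.
Daylight saving runs 12 September 2032 – 25 March 2033; March 27, 2033 is outside that window, so Quorkir is on standard time at UTC+11:45.
05:15 Quorkir − 11h45m = 17:30 UTC (rolling into the previous day, 26 March 2033).
1 March 2033 is a Tuesday, so the first Friday is March 4 and the second is March 11.
1 November 2033 is a Tuesday, so Mondays fall on 7, 14, 21, 28; the last is November 28.
At the standard offset (UTC−06:00), 17:30 UTC − 6h = 11:30 Ishax Coast standard time.
The standard-time date in Ishax Coast, March 26, 2033, falls between 11 March and 28 November, so daylight saving is in effect and Ishax Coast is at UTC−05:00.
17:30 UTC − 5h = 12:30 Ishax Coast.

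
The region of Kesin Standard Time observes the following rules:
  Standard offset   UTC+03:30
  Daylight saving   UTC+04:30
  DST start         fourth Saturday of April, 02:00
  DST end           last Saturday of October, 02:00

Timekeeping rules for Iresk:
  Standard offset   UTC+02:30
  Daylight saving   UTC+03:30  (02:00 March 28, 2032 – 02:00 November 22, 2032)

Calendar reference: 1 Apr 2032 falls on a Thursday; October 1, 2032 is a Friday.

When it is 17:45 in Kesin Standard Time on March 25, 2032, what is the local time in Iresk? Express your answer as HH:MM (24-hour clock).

1 April 2032 is a Thursday, so the first Saturday is April 3 and the fourth is April 24.
1 October 2032 is a Friday, so Saturdays fall on 2, 9, 16, 23, 30; the last is October 30.
March 25, 2032 does not fall between 24 April and 30 October, so daylight saving is not in effect and Kesin Standard Time is at UTC+03:30.
17:45 Kesin Standard Time − 3h30m = 14:15 UTC.
At the standard offset (UTC+02:30), 14:15 UTC + 2h30m = 16:45 Iresk standard time.
The standard-time date in Iresk, March 25, 2032, is outside the daylight-saving period (28 March – 22 November), so Iresk is on standard time, UTC+02:30.
14:15 UTC + 2h30m = 16:45 Iresk.

16:45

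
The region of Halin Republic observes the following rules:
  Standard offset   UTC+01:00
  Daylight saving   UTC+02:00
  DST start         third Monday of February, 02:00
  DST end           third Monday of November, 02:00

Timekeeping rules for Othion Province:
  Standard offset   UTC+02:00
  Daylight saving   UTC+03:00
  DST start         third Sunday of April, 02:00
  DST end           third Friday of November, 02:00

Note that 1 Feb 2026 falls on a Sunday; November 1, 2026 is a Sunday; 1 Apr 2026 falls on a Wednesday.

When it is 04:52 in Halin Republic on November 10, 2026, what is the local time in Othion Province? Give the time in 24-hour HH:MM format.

05:52

1 February 2026 is a Sunday, so the first Monday is February 2 and the third is February 16.
1 November 2026 is a Sunday, so the first Monday is November 2 and the third is November 16.
Daylight saving runs 16 February – 16 November; November 10, 2026 is inside that window, so Halin Republic is at UTC+02:00.
04:52 Halin Republic − 2h = 02:52 UTC.
1 April 2026 is a Wednesday, so the first Sunday is April 5 and the third is April 19.
1 November 2026 is a Sunday, so the first Friday is November 6 and the third is November 20.
At the standard offset (UTC+02:00), 02:52 UTC + 2h = 04:52 Othion Province standard time.
The standard-time date in Othion Province, November 10, 2026, lies within the daylight-saving period (19 April – 20 November), so Othion Province is on daylight time, UTC+03:00.
02:52 UTC + 3h = 05:52 Othion Province.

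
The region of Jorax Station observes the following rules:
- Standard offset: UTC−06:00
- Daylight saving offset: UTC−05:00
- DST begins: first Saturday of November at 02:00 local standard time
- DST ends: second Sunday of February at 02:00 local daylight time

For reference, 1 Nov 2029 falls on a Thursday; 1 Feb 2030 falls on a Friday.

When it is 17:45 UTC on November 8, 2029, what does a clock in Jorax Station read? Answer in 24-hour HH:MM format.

12:45

1 November 2029 is a Thursday, so the first Saturday is November 3.
1 February 2030 is a Friday, so the first Sunday is February 3 and the second is February 10.
At the standard offset (UTC−06:00), 17:45 UTC − 6h = 11:45 Jorax Station standard time.
The standard-time date in Jorax Station, November 8, 2029, lies within the daylight-saving period (3 November 2029 – 10 February 2030), so Jorax Station is on daylight time, UTC−05:00.
17:45 UTC − 5h = 12:45 local.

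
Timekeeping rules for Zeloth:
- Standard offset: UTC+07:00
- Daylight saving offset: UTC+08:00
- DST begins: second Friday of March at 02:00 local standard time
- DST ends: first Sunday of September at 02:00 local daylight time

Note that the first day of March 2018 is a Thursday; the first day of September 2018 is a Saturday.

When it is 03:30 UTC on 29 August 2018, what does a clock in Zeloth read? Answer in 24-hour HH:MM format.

11:30

1 March 2018 is a Thursday, so the first Friday is March 2 and the second is March 9.
1 September 2018 is a Saturday, so the first Sunday is September 2.
At the standard offset (UTC+07:00), 03:30 UTC + 7h = 10:30 Zeloth standard time.
Daylight saving runs 9 March – 2 September; the standard-time date in Zeloth, 29 August 2018, is inside that window, so Zeloth is at UTC+08:00.
03:30 UTC + 8h = 11:30 local.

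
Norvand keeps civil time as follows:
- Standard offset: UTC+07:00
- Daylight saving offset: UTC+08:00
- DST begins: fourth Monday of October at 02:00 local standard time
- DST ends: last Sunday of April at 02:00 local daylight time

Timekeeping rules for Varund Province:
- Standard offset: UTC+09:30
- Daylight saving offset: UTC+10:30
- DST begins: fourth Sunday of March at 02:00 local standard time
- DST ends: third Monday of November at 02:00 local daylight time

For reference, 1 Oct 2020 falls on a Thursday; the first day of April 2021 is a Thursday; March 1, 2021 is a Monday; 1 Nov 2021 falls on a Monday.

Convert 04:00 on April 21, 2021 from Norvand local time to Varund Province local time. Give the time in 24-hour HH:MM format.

1 October 2020 is a Thursday, so the first Monday is October 5 and the fourth is October 26.
1 April 2021 is a Thursday, so Sundays fall on 4, 11, 18, 25; the last is April 25.
April 21, 2021 lies within the daylight-saving period (26 October 2020 – 25 April 2021), so Norvand is on daylight time, UTC+08:00.
04:00 Norvand − 8h = 20:00 UTC (rolling into the previous day, 20 April 2021).
1 March 2021 is a Monday, so the first Sunday is March 7 and the fourth is March 28.
1 November 2021 is a Monday, so the first Monday is November 1 and the third is November 15.
At the standard offset (UTC+09:30), 20:00 UTC + 9h30m = 05:30 Varund Province standard time (rolling into the next day, 21 April 2021).
Daylight saving runs 28 March – 15 November; the standard-time date in Varund Province, April 21, 2021, is inside that window, so Varund Province is at UTC+10:30.
20:00 UTC + 10h30m = 06:30 Varund Province (rolling into the next day, 21 April 2021).

06:30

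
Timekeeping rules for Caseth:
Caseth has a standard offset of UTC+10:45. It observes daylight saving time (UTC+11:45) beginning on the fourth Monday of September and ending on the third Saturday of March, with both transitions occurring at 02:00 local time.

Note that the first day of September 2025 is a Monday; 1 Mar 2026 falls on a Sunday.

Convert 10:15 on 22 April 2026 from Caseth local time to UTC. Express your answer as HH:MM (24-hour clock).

1 September 2025 is a Monday, so the first Monday is September 1 and the fourth is September 22.
1 March 2026 is a Sunday, so the first Saturday is March 7 and the third is March 21.
22 April 2026 does not fall between 22 September 2025 and 21 March 2026, so daylight saving is not in effect and Caseth is at UTC+10:45.
10:15 local − 10h45m = 23:30 UTC (rolling into the previous day, 21 April 2026).

23:30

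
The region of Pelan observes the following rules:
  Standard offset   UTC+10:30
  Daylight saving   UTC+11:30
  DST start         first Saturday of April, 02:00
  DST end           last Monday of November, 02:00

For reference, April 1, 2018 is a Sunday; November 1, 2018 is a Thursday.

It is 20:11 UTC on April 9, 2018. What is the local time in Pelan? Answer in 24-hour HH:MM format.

1 April 2018 is a Sunday, so the first Saturday is April 7.
1 November 2018 is a Thursday, so Mondays fall on 5, 12, 19, 26; the last is November 26.
At the standard offset (UTC+10:30), 20:11 UTC + 10h30m = 06:41 Pelan standard time (rolling into the next day, 10 April 2018).
The standard-time date in Pelan, April 10, 2018, lies within the daylight-saving period (7 April – 26 November), so Pelan is on daylight time, UTC+11:30.
20:11 UTC + 11h30m = 07:41 local (rolling into the next day, 10 April 2018).

07:41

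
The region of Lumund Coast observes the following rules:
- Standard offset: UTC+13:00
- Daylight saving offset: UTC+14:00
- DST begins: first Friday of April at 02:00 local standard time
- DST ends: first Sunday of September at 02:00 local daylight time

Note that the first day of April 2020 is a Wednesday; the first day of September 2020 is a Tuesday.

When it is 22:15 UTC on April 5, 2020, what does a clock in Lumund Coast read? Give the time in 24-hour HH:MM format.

12:15

1 April 2020 is a Wednesday, so the first Friday is April 3.
1 September 2020 is a Tuesday, so the first Sunday is September 6.
At the standard offset (UTC+13:00), 22:15 UTC + 13h = 11:15 Lumund Coast standard time (rolling into the next day, 6 April 2020).
Daylight saving runs 3 April – 6 September; the standard-time date in Lumund Coast, April 6, 2020, is inside that window, so Lumund Coast is at UTC+14:00.
22:15 UTC + 14h = 12:15 local (rolling into the next day, 6 April 2020).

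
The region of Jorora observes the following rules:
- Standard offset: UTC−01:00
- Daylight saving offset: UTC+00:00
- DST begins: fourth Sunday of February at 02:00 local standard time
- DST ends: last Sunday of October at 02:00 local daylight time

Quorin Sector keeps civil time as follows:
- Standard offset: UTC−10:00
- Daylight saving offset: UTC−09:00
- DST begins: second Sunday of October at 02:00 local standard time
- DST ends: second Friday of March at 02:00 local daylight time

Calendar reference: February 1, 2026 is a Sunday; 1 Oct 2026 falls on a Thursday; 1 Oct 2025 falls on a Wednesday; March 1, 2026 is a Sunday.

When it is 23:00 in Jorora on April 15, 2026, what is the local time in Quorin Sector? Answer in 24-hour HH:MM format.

13:00

1 February 2026 is a Sunday, so the first Sunday is February 1 and the fourth is February 22.
1 October 2026 is a Thursday, so Sundays fall on 4, 11, 18, 25; the last is October 25.
Daylight saving runs 22 February – 25 October; April 15, 2026 is inside that window, so Jorora is at UTC+00:00.
23:00 Jorora − 0h = 23:00 UTC.
1 October 2025 is a Wednesday, so the first Sunday is October 5 and the second is October 12.
1 March 2026 is a Sunday, so the first Friday is March 6 and the second is March 13.
At the standard offset (UTC−10:00), 23:00 UTC − 10h = 13:00 Quorin Sector standard time.
Daylight saving runs 12 October 2025 – 13 March 2026; the standard-time date in Quorin Sector, April 15, 2026, is outside that window, so Quorin Sector is on standard time at UTC−10:00.
23:00 UTC − 10h = 13:00 Quorin Sector.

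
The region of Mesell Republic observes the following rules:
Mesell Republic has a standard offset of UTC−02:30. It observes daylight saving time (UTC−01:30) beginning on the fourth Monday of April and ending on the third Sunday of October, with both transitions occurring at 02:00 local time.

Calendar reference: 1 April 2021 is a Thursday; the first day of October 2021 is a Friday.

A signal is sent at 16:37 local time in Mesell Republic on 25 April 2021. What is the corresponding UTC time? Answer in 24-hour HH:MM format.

1 April 2021 is a Thursday, so the first Monday is April 5 and the fourth is April 26.
1 October 2021 is a Friday, so the first Sunday is October 3 and the third is October 17.
25 April 2021 is outside the daylight-saving period (26 April – 17 October), so Mesell Republic is on standard time, UTC−02:30.
16:37 local + 2h30m = 19:07 UTC.

19:07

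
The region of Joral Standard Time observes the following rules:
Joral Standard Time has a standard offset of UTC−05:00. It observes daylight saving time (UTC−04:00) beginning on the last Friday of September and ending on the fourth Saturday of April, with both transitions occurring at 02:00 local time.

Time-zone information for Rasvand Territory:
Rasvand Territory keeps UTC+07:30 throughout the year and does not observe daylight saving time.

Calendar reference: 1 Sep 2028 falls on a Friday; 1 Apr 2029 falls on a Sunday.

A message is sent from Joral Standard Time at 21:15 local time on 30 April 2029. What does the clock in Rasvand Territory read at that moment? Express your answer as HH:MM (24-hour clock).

09:45

1 September 2028 is a Friday, so Fridays fall on 1, 8, 15, 22, 29; the last is September 29.
1 April 2029 is a Sunday, so the first Saturday is April 7 and the fourth is April 28.
30 April 2029 is outside the daylight-saving period (29 September 2028 – 28 April 2029), so Joral Standard Time is on standard time, UTC−05:00.
21:15 Joral Standard Time + 5h = 02:15 UTC (rolling into the next day, 1 May 2029).
Rasvand Territory stays on UTC+07:30 all year.
02:15 UTC + 7h30m = 09:45 Rasvand Territory.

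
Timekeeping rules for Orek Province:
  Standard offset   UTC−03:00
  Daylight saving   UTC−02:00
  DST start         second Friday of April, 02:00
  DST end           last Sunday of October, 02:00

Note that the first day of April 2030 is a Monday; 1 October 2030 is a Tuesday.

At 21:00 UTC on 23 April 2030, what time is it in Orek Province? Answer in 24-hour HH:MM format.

19:00

1 April 2030 is a Monday, so the first Friday is April 5 and the second is April 12.
1 October 2030 is a Tuesday, so Sundays fall on 6, 13, 20, 27; the last is October 27.
At the standard offset (UTC−03:00), 21:00 UTC − 3h = 18:00 Orek Province standard time.
The standard-time date in Orek Province, 23 April 2030, lies within the daylight-saving period (12 April – 27 October), so Orek Province is on daylight time, UTC−02:00.
21:00 UTC − 2h = 19:00 local.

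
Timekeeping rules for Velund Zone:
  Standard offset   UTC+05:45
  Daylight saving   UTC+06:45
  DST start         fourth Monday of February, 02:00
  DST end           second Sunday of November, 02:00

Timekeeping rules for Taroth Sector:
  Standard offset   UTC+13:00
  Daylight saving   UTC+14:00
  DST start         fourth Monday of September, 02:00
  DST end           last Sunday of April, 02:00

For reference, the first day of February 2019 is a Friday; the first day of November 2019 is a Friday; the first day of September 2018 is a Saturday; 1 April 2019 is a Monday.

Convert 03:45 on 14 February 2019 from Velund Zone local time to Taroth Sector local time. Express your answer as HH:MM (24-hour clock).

12:00

1 February 2019 is a Friday, so the first Monday is February 4 and the fourth is February 25.
1 November 2019 is a Friday, so the first Sunday is November 3 and the second is November 10.
14 February 2019 does not fall between 25 February and 10 November, so daylight saving is not in effect and Velund Zone is at UTC+05:45.
03:45 Velund Zone − 5h45m = 22:00 UTC (rolling into the previous day, 13 February 2019).
1 September 2018 is a Saturday, so the first Monday is September 3 and the fourth is September 24.
1 April 2019 is a Monday, so Sundays fall on 7, 14, 21, 28; the last is April 28.
At the standard offset (UTC+13:00), 22:00 UTC + 13h = 11:00 Taroth Sector standard time (rolling into the next day, 14 February 2019).
Daylight saving runs 24 September 2018 – 28 April 2019; the standard-time date in Taroth Sector, 14 February 2019, is inside that window, so Taroth Sector is at UTC+14:00.
22:00 UTC + 14h = 12:00 Taroth Sector (rolling into the next day, 14 February 2019).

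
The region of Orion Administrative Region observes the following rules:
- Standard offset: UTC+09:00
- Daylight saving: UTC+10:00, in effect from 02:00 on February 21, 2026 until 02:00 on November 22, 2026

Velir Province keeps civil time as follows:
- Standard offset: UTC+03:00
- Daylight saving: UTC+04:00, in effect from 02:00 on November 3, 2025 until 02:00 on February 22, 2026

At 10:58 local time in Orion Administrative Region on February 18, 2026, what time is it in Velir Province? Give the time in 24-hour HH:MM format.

05:58

February 18, 2026 does not fall between 21 February and 22 November, so daylight saving is not in effect and Orion Administrative Region is at UTC+09:00.
10:58 Orion Administrative Region − 9h = 01:58 UTC.
At the standard offset (UTC+03:00), 01:58 UTC + 3h = 04:58 Velir Province standard time.
The standard-time date in Velir Province, February 18, 2026, falls between 3 November 2025 and 22 February 2026, so daylight saving is in effect and Velir Province is at UTC+04:00.
01:58 UTC + 4h = 05:58 Velir Province.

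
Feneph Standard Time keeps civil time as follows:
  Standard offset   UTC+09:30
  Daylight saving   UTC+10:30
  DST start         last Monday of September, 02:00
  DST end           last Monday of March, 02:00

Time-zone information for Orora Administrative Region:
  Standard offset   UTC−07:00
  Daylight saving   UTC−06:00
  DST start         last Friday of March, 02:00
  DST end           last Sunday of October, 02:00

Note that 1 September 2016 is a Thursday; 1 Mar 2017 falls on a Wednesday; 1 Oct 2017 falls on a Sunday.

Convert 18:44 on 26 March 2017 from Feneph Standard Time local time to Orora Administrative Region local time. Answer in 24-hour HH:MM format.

1 September 2016 is a Thursday, so Mondays fall on 5, 12, 19, 26; the last is September 26.
1 March 2017 is a Wednesday, so Mondays fall on 6, 13, 20, 27; the last is March 27.
Daylight saving runs 26 September 2016 – 27 March 2017; 26 March 2017 is inside that window, so Feneph Standard Time is at UTC+10:30.
18:44 Feneph Standard Time − 10h30m = 08:14 UTC.
1 March 2017 is a Wednesday, so Fridays fall on 3, 10, 17, 24, 31; the last is March 31.
1 October 2017 is a Sunday, so Sundays fall on 1, 8, 15, 22, 29; the last is October 29.
At the standard offset (UTC−07:00), 08:14 UTC − 7h = 01:14 Orora Administrative Region standard time.
The standard-time date in Orora Administrative Region, 26 March 2017, is outside the daylight-saving period (31 March – 29 October), so Orora Administrative Region is on standard time, UTC−07:00.
08:14 UTC − 7h = 01:14 Orora Administrative Region.

01:14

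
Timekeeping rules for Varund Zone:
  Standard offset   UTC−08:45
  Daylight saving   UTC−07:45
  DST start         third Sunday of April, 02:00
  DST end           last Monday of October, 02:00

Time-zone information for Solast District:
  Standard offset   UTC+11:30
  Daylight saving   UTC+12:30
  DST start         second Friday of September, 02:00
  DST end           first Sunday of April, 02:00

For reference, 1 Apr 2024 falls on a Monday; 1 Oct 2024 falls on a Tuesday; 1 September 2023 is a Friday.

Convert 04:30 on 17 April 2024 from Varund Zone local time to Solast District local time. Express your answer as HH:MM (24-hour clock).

1 April 2024 is a Monday, so the first Sunday is April 7 and the third is April 21.
1 October 2024 is a Tuesday, so Mondays fall on 7, 14, 21, 28; the last is October 28.
Daylight saving runs 21 April – 28 October; 17 April 2024 is outside that window, so Varund Zone is on standard time at UTC−08:45.
04:30 Varund Zone + 8h45m = 13:15 UTC.
1 September 2023 is a Friday, so the first Friday is September 1 and the second is September 8.
1 April 2024 is a Monday, so the first Sunday is April 7.
At the standard offset (UTC+11:30), 13:15 UTC + 11h30m = 00:45 Solast District standard time (rolling into the next day, 18 April 2024).
Daylight saving runs 8 September 2023 – 7 April 2024; the standard-time date in Solast District, 18 April 2024, is outside that window, so Solast District is on standard time at UTC+11:30.
13:15 UTC + 11h30m = 00:45 Solast District (rolling into the next day, 18 April 2024).

00:45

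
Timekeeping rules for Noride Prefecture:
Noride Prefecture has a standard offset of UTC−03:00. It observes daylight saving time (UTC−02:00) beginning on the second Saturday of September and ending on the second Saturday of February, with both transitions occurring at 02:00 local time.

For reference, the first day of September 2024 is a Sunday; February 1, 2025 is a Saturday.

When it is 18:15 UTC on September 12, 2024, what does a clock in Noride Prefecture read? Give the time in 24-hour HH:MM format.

15:15

1 September 2024 is a Sunday, so the first Saturday is September 7 and the second is September 14.
1 February 2025 is a Saturday, so the first Saturday is February 1 and the second is February 8.
At the standard offset (UTC−03:00), 18:15 UTC − 3h = 15:15 Noride Prefecture standard time.
Daylight saving runs 14 September 2024 – 8 February 2025; the standard-time date in Noride Prefecture, September 12, 2024, is outside that window, so Noride Prefecture is on standard time at UTC−03:00.
18:15 UTC − 3h = 15:15 local.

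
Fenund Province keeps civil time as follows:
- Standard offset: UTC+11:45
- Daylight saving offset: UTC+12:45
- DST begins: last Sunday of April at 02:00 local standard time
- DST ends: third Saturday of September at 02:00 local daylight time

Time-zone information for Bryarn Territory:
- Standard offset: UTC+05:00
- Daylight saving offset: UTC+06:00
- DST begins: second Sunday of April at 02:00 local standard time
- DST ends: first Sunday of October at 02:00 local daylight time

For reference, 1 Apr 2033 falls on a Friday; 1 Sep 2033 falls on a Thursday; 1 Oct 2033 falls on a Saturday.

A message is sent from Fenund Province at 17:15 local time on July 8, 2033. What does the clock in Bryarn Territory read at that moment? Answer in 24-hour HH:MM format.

10:30

1 April 2033 is a Friday, so Sundays fall on 3, 10, 17, 24; the last is April 24.
1 September 2033 is a Thursday, so the first Saturday is September 3 and the third is September 17.
July 8, 2033 lies within the daylight-saving period (24 April – 17 September), so Fenund Province is on daylight time, UTC+12:45.
17:15 Fenund Province − 12h45m = 04:30 UTC.
1 April 2033 is a Friday, so the first Sunday is April 3 and the second is April 10.
1 October 2033 is a Saturday, so the first Sunday is October 2.
At the standard offset (UTC+05:00), 04:30 UTC + 5h = 09:30 Bryarn Territory standard time.
The standard-time date in Bryarn Territory, July 8, 2033, falls between 10 April and 2 October, so daylight saving is in effect and Bryarn Territory is at UTC+06:00.
04:30 UTC + 6h = 10:30 Bryarn Territory.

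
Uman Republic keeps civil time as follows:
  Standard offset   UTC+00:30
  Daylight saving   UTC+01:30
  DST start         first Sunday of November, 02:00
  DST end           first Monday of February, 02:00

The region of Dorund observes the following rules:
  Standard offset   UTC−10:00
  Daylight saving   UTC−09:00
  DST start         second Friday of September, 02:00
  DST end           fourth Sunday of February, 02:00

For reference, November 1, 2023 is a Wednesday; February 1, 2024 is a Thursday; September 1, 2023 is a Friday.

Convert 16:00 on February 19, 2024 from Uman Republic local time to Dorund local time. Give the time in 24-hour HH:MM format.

06:30

1 November 2023 is a Wednesday, so the first Sunday is November 5.
1 February 2024 is a Thursday, so the first Monday is February 5.
February 19, 2024 is outside the daylight-saving period (5 November 2023 – 5 February 2024), so Uman Republic is on standard time, UTC+00:30.
16:00 Uman Republic − 0h30m = 15:30 UTC.
1 September 2023 is a Friday, so the first Friday is September 1 and the second is September 8.
1 February 2024 is a Thursday, so the first Sunday is February 4 and the fourth is February 25.
At the standard offset (UTC−10:00), 15:30 UTC − 10h = 05:30 Dorund standard time.
The standard-time date in Dorund, February 19, 2024, lies within the daylight-saving period (8 September 2023 – 25 February 2024), so Dorund is on daylight time, UTC−09:00.
15:30 UTC − 9h = 06:30 Dorund.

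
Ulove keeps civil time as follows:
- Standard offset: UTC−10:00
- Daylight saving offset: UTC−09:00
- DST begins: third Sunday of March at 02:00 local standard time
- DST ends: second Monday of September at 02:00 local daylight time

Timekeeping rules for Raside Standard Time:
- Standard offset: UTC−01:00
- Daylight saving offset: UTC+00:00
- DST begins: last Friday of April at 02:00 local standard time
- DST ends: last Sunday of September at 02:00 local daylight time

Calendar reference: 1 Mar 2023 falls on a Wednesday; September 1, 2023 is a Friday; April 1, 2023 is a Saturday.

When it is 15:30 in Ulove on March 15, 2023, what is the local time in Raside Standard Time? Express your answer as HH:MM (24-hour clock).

00:30

1 March 2023 is a Wednesday, so the first Sunday is March 5 and the third is March 19.
1 September 2023 is a Friday, so the first Monday is September 4 and the second is September 11.
March 15, 2023 does not fall between 19 March and 11 September, so daylight saving is not in effect and Ulove is at UTC−10:00.
15:30 Ulove + 10h = 01:30 UTC (rolling into the next day, 16 March 2023).
1 April 2023 is a Saturday, so Fridays fall on 7, 14, 21, 28; the last is April 28.
1 September 2023 is a Friday, so Sundays fall on 3, 10, 17, 24; the last is September 24.
At the standard offset (UTC−01:00), 01:30 UTC − 1h = 00:30 Raside Standard Time standard time.
The standard-time date in Raside Standard Time, March 16, 2023, is outside the daylight-saving period (28 April – 24 September), so Raside Standard Time is on standard time, UTC−01:00.
01:30 UTC − 1h = 00:30 Raside Standard Time.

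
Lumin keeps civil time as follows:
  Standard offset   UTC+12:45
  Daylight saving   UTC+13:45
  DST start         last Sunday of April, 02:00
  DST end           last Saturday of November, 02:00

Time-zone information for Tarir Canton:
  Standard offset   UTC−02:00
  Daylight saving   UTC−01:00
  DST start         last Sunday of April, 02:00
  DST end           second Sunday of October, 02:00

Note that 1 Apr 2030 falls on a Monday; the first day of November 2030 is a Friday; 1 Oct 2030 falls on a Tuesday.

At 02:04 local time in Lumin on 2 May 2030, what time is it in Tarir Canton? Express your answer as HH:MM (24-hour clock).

11:19

1 April 2030 is a Monday, so Sundays fall on 7, 14, 21, 28; the last is April 28.
1 November 2030 is a Friday, so Saturdays fall on 2, 9, 16, 23, 30; the last is November 30.
Daylight saving runs 28 April – 30 November; 2 May 2030 is inside that window, so Lumin is at UTC+13:45.
02:04 Lumin − 13h45m = 12:19 UTC (rolling into the previous day, 1 May 2030).
1 April 2030 is a Monday, so Sundays fall on 7, 14, 21, 28; the last is April 28.
1 October 2030 is a Tuesday, so the first Sunday is October 6 and the second is October 13.
At the standard offset (UTC−02:00), 12:19 UTC − 2h = 10:19 Tarir Canton standard time.
The standard-time date in Tarir Canton, 1 May 2030, falls between 28 April and 13 October, so daylight saving is in effect and Tarir Canton is at UTC−01:00.
12:19 UTC − 1h = 11:19 Tarir Canton.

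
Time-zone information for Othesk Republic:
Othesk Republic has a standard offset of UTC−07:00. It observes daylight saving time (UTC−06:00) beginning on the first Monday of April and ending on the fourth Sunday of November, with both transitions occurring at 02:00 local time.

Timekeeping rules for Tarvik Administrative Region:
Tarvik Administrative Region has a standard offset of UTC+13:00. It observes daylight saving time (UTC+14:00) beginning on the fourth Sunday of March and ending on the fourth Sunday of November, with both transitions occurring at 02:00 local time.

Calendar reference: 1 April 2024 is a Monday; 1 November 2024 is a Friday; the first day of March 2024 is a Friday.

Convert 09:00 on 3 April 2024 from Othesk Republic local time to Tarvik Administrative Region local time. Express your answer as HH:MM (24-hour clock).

1 April 2024 is a Monday, so the first Monday is April 1.
1 November 2024 is a Friday, so the first Sunday is November 3 and the fourth is November 24.
Daylight saving runs 1 April – 24 November; 3 April 2024 is inside that window, so Othesk Republic is at UTC−06:00.
09:00 Othesk Republic + 6h = 15:00 UTC.
1 March 2024 is a Friday, so the first Sunday is March 3 and the fourth is March 24.
1 November 2024 is a Friday, so the first Sunday is November 3 and the fourth is November 24.
At the standard offset (UTC+13:00), 15:00 UTC + 13h = 04:00 Tarvik Administrative Region standard time (rolling into the next day, 4 April 2024).
Daylight saving runs 24 March – 24 November; the standard-time date in Tarvik Administrative Region, 4 April 2024, is inside that window, so Tarvik Administrative Region is at UTC+14:00.
15:00 UTC + 14h = 05:00 Tarvik Administrative Region (rolling into the next day, 4 April 2024).

05:00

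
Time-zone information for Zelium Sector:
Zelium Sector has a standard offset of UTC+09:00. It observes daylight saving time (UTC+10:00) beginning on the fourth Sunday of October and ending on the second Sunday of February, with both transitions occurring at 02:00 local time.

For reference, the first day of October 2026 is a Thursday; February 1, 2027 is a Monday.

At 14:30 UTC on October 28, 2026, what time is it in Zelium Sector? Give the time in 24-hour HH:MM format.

1 October 2026 is a Thursday, so the first Sunday is October 4 and the fourth is October 25.
1 February 2027 is a Monday, so the first Sunday is February 7 and the second is February 14.
At the standard offset (UTC+09:00), 14:30 UTC + 9h = 23:30 Zelium Sector standard time.
The standard-time date in Zelium Sector, October 28, 2026, falls between 25 October 2026 and 14 February 2027, so daylight saving is in effect and Zelium Sector is at UTC+10:00.
14:30 UTC + 10h = 00:30 local (rolling into the next day, 29 October 2026).

00:30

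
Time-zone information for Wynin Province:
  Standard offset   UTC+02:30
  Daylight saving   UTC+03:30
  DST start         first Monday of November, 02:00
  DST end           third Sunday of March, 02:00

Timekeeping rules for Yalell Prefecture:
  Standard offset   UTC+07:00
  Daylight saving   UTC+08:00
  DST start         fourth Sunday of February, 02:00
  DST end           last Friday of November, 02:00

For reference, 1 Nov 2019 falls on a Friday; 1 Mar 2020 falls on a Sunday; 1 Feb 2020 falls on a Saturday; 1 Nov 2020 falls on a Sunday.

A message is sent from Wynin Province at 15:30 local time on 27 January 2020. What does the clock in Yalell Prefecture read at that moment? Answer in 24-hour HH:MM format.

1 November 2019 is a Friday, so the first Monday is November 4.
1 March 2020 is a Sunday, so the first Sunday is March 1 and the third is March 15.
27 January 2020 falls between 4 November 2019 and 15 March 2020, so daylight saving is in effect and Wynin Province is at UTC+03:30.
15:30 Wynin Province − 3h30m = 12:00 UTC.
1 February 2020 is a Saturday, so the first Sunday is February 2 and the fourth is February 23.
1 November 2020 is a Sunday, so Fridays fall on 6, 13, 20, 27; the last is November 27.
At the standard offset (UTC+07:00), 12:00 UTC + 7h = 19:00 Yalell Prefecture standard time.
Daylight saving runs 23 February – 27 November; the standard-time date in Yalell Prefecture, 27 January 2020, is outside that window, so Yalell Prefecture is on standard time at UTC+07:00.
12:00 UTC + 7h = 19:00 Yalell Prefecture.

19:00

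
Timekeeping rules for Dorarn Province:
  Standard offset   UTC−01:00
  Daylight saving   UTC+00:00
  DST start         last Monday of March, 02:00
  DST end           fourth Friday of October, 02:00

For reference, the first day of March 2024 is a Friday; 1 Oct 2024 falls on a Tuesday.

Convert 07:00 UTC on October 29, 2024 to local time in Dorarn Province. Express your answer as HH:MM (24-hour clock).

1 March 2024 is a Friday, so Mondays fall on 4, 11, 18, 25; the last is March 25.
1 October 2024 is a Tuesday, so the first Friday is October 4 and the fourth is October 25.
At the standard offset (UTC−01:00), 07:00 UTC − 1h = 06:00 Dorarn Province standard time.
Daylight saving runs 25 March – 25 October; the standard-time date in Dorarn Province, October 29, 2024, is outside that window, so Dorarn Province is on standard time at UTC−01:00.
07:00 UTC − 1h = 06:00 local.

06:00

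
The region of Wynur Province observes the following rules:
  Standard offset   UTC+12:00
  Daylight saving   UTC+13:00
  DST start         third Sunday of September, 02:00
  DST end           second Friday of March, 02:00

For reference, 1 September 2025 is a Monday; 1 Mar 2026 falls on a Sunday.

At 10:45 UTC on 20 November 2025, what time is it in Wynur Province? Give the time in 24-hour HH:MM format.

23:45

1 September 2025 is a Monday, so the first Sunday is September 7 and the third is September 21.
1 March 2026 is a Sunday, so the first Friday is March 6 and the second is March 13.
At the standard offset (UTC+12:00), 10:45 UTC + 12h = 22:45 Wynur Province standard time.
The standard-time date in Wynur Province, 20 November 2025, falls between 21 September 2025 and 13 March 2026, so daylight saving is in effect and Wynur Province is at UTC+13:00.
10:45 UTC + 13h = 23:45 local.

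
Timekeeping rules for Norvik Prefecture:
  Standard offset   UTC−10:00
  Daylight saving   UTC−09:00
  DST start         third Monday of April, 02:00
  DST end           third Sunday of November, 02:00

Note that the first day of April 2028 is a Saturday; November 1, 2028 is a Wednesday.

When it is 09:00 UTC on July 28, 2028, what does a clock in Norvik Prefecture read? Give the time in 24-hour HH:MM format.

1 April 2028 is a Saturday, so the first Monday is April 3 and the third is April 17.
1 November 2028 is a Wednesday, so the first Sunday is November 5 and the third is November 19.
At the standard offset (UTC−10:00), 09:00 UTC − 10h = 23:00 Norvik Prefecture standard time (rolling into the previous day, 27 July 2028).
The standard-time date in Norvik Prefecture, July 27, 2028, falls between 17 April and 19 November, so daylight saving is in effect and Norvik Prefecture is at UTC−09:00.
09:00 UTC − 9h = 00:00 local.

00:00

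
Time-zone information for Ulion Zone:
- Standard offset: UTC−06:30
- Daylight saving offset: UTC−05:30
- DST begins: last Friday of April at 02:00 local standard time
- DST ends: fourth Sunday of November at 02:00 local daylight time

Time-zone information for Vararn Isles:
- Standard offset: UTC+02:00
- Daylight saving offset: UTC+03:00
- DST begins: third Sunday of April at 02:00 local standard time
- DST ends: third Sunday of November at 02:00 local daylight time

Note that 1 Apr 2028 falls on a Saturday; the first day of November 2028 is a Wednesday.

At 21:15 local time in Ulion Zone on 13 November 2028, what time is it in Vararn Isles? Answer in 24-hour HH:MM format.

05:45

1 April 2028 is a Saturday, so Fridays fall on 7, 14, 21, 28; the last is April 28.
1 November 2028 is a Wednesday, so the first Sunday is November 5 and the fourth is November 26.
13 November 2028 lies within the daylight-saving period (28 April – 26 November), so Ulion Zone is on daylight time, UTC−05:30.
21:15 Ulion Zone + 5h30m = 02:45 UTC (rolling into the next day, 14 November 2028).
1 April 2028 is a Saturday, so the first Sunday is April 2 and the third is April 16.
1 November 2028 is a Wednesday, so the first Sunday is November 5 and the third is November 19.
At the standard offset (UTC+02:00), 02:45 UTC + 2h = 04:45 Vararn Isles standard time.
The standard-time date in Vararn Isles, 14 November 2028, lies within the daylight-saving period (16 April – 19 November), so Vararn Isles is on daylight time, UTC+03:00.
02:45 UTC + 3h = 05:45 Vararn Isles.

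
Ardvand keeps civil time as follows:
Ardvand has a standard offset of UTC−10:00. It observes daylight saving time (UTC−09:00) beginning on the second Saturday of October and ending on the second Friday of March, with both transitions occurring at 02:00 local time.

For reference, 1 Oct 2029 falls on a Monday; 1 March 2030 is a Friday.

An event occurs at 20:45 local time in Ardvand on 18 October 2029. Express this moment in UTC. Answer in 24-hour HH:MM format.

05:45

1 October 2029 is a Monday, so the first Saturday is October 6 and the second is October 13.
1 March 2030 is a Friday, so the first Friday is March 1 and the second is March 8.
Daylight saving runs 13 October 2029 – 8 March 2030; 18 October 2029 is inside that window, so Ardvand is at UTC−09:00.
20:45 local + 9h = 05:45 UTC (rolling into the next day, 19 October 2029).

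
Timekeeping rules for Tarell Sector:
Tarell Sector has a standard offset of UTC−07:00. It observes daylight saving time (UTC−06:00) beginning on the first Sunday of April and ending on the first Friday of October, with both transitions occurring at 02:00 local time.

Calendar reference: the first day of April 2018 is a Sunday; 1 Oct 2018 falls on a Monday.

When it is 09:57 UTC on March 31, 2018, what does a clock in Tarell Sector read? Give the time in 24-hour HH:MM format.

02:57

1 April 2018 is a Sunday, so the first Sunday is April 1.
1 October 2018 is a Monday, so the first Friday is October 5.
At the standard offset (UTC−07:00), 09:57 UTC − 7h = 02:57 Tarell Sector standard time.
The standard-time date in Tarell Sector, March 31, 2018, is outside the daylight-saving period (1 April – 5 October), so Tarell Sector is on standard time, UTC−07:00.
09:57 UTC − 7h = 02:57 local.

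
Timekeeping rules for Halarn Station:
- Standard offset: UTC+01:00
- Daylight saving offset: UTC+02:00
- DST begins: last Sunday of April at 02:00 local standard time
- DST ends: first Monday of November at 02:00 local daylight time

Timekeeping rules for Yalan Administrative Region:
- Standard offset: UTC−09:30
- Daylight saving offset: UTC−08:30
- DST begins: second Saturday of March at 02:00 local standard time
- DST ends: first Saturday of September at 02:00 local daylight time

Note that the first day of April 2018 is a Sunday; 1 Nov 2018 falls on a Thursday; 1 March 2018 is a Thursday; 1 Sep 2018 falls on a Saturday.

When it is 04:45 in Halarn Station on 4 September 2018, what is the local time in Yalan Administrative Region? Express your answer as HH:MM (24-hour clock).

17:15

1 April 2018 is a Sunday, so Sundays fall on 1, 8, 15, 22, 29; the last is April 29.
1 November 2018 is a Thursday, so the first Monday is November 5.
4 September 2018 falls between 29 April and 5 November, so daylight saving is in effect and Halarn Station is at UTC+02:00.
04:45 Halarn Station − 2h = 02:45 UTC.
1 March 2018 is a Thursday, so the first Saturday is March 3 and the second is March 10.
1 September 2018 is a Saturday, so the first Saturday is September 1.
At the standard offset (UTC−09:30), 02:45 UTC − 9h30m = 17:15 Yalan Administrative Region standard time (rolling into the previous day, 3 September 2018).
The standard-time date in Yalan Administrative Region, 3 September 2018, is outside the daylight-saving period (10 March – 1 September), so Yalan Administrative Region is on standard time, UTC−09:30.
02:45 UTC − 9h30m = 17:15 Yalan Administrative Region (rolling into the previous day, 3 September 2018).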